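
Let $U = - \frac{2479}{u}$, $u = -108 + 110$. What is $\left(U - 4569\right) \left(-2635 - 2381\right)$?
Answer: $29135436$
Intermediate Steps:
$u = 2$
$U = - \frac{2479}{2} \approx -1239.5$
$\left(U - 4569\right) \left(-2635 - 2381\right) = \left(- \frac{2479}{2} - 4569\right) \left(-2635 - 2381\right) = \left(- \frac{11617}{2}\right) \left(-5016\right) = 29135436$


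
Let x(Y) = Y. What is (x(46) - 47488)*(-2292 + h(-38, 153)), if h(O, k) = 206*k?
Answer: -1386539892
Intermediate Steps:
(x(46) - 47488)*(-2292 + h(-38, 153)) = (46 - 47488)*(-2292 + 206*153) = -47442*(-2292 + 31518) = -47442*29226 = -1386539892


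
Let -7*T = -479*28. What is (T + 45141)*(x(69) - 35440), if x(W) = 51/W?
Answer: -38356301871/23 ≈ -1.6677e+9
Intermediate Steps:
T = 1916 (T = -(-479)*28/7 = -1/7*(-13412) = 1916)
(T + 45141)*(x(69) - 35440) = (1916 + 45141)*(51/69 - 35440) = 47057*(51*(1/69) - 35440) = 47057*(17/23 - 35440) = 47057*(-815103/23) = -38356301871/23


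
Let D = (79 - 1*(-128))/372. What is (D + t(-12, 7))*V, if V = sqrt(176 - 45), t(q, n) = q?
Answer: -1419*sqrt(131)/124 ≈ -130.98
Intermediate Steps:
V = sqrt(131) ≈ 11.446
D = 69/124 (D = (79 + 128)*(1/372) = 207*(1/372) = 69/124 ≈ 0.55645)
(D + t(-12, 7))*V = (69/124 - 12)*sqrt(131) = -1419*sqrt(131)/124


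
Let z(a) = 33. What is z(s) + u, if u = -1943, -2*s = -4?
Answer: -1910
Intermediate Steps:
s = 2 (s = -½*(-4) = 2)
z(s) + u = 33 - 1943 = -1910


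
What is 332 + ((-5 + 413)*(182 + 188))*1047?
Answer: 158055452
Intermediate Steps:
332 + ((-5 + 413)*(182 + 188))*1047 = 332 + (408*370)*1047 = 332 + 150960*1047 = 332 + 158055120 = 158055452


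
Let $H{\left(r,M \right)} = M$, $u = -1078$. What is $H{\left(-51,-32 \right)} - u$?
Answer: $1046$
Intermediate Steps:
$H{\left(-51,-32 \right)} - u = -32 - -1078 = -32 + 1078 = 1046$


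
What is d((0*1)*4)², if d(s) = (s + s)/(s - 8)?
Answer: 0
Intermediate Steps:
d(s) = 2*s/(-8 + s) (d(s) = (2*s)/(-8 + s) = 2*s/(-8 + s))
d((0*1)*4)² = (2*((0*1)*4)/(-8 + (0*1)*4))² = (2*(0*4)/(-8 + 0*4))² = (2*0/(-8 + 0))² = (2*0/(-8))² = (2*0*(-⅛))² = 0² = 0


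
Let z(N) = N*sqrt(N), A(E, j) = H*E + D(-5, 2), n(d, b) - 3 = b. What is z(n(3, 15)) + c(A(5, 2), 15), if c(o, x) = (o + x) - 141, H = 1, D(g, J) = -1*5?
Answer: -126 + 54*sqrt(2) ≈ -49.632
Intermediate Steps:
D(g, J) = -5
n(d, b) = 3 + b
A(E, j) = -5 + E (A(E, j) = 1*E - 5 = E - 5 = -5 + E)
z(N) = N**(3/2)
c(o, x) = -141 + o + x
z(n(3, 15)) + c(A(5, 2), 15) = (3 + 15)**(3/2) + (-141 + (-5 + 5) + 15) = 18**(3/2) + (-141 + 0 + 15) = 54*sqrt(2) - 126 = -126 + 54*sqrt(2)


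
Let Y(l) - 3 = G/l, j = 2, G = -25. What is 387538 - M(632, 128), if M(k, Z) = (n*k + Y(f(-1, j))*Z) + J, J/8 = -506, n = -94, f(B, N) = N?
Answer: 452210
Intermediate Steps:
Y(l) = 3 - 25/l
J = -4048 (J = 8*(-506) = -4048)
M(k, Z) = -4048 - 94*k - 19*Z/2 (M(k, Z) = (-94*k + (3 - 25/2)*Z) - 4048 = (-94*k - 19*Z/2) - 4048 = -4048 - 94*k - 19*Z/2)
387538 - M(632, 128) = 387538 - (-4048 - 94*632 - 19/2*128) = 387538 - (-4048 - 59408 - 1216) = 387538 - 1*(-64672) = 387538 + 64672 = 452210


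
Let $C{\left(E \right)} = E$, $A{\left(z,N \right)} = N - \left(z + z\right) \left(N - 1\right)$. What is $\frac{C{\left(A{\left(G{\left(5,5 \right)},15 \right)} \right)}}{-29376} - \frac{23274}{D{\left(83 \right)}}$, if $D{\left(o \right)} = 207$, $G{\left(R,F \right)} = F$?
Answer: $- \frac{75963461}{675648} \approx -112.43$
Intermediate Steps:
$A{\left(z,N \right)} = N - 2 z \left(-1 + N\right)$
$\frac{C{\left(A{\left(G{\left(5,5 \right)},15 \right)} \right)}}{-29376} - \frac{23274}{D{\left(83 \right)}} = \frac{15 + 2 \cdot 5 - 30 \cdot 5}{-29376} - \frac{23274}{207} = \left(15 + 10 - 150\right) \left(- \frac{1}{29376}\right) - \frac{2586}{23} = \left(-125\right) \left(- \frac{1}{29376}\right) - \frac{2586}{23} = \frac{125}{29376} - \frac{2586}{23} = - \frac{75963461}{675648}$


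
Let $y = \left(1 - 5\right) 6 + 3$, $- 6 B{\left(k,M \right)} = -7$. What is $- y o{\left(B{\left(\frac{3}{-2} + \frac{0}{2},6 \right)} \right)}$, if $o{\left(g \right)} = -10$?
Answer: $-210$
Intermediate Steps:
$B{\left(k,M \right)} = \frac{7}{6}$ ($B{\left(k,M \right)} = \left(- \frac{1}{6}\right) \left(-7\right) = \frac{7}{6}$)
$y = -21$ ($y = \left(-4\right) 6 + 3 = -24 + 3 = -21$)
$- y o{\left(B{\left(\frac{3}{-2} + \frac{0}{2},6 \right)} \right)} = \left(-1\right) \left(-21\right) \left(-10\right) = 21 \left(-10\right) = -210$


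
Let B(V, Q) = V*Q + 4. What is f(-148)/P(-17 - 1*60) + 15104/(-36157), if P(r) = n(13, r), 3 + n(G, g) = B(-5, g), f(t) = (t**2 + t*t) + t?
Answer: 786392238/6978301 ≈ 112.69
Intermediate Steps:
B(V, Q) = 4 + Q*V (B(V, Q) = Q*V + 4 = 4 + Q*V)
f(t) = t + 2*t**2 (f(t) = (t**2 + t**2) + t = 2*t**2 + t = t + 2*t**2)
n(G, g) = 1 - 5*g (n(G, g) = -3 + (4 + g*(-5)) = -3 + (4 - 5*g) = 1 - 5*g)
P(r) = 1 - 5*r
f(-148)/P(-17 - 1*60) + 15104/(-36157) = (-148*(1 + 2*(-148)))/(1 - 5*(-17 - 1*60)) + 15104/(-36157) = (-148*(1 - 296))/(1 - 5*(-17 - 60)) + 15104*(-1/36157) = (-148*(-295))/(1 - 5*(-77)) - 15104/36157 = 43660/(1 + 385) - 15104/36157 = 43660/386 - 15104/36157 = 43660*(1/386) - 15104/36157 = 21830/193 - 15104/36157 = 786392238/6978301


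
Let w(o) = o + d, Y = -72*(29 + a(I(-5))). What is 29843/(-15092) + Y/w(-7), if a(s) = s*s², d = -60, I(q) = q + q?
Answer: -96101035/91924 ≈ -1045.4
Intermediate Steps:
I(q) = 2*q
a(s) = s³
Y = 69912 (Y = -72*(29 + (2*(-5))³) = -72*(29 + (-10)³) = -72*(29 - 1000) = -72*(-971) = 69912)
w(o) = -60 + o (w(o) = o - 60 = -60 + o)
29843/(-15092) + Y/w(-7) = 29843/(-15092) + 69912/(-60 - 7) = 29843*(-1/15092) + 69912/(-67) = -2713/1372 + 69912*(-1/67) = -2713/1372 - 69912/67 = -96101035/91924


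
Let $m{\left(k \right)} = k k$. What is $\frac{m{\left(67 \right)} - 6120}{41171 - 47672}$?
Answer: $\frac{1631}{6501} \approx 0.25088$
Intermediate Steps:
$m{\left(k \right)} = k^{2}$
$\frac{m{\left(67 \right)} - 6120}{41171 - 47672} = \frac{67^{2} - 6120}{41171 - 47672} = \frac{4489 - 6120}{-6501} = \left(-1631\right) \left(- \frac{1}{6501}\right) = \frac{1631}{6501}$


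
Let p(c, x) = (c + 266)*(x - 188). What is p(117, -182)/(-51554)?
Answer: 70855/25777 ≈ 2.7488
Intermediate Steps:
p(c, x) = (-188 + x)*(266 + c) (p(c, x) = (266 + c)*(-188 + x) = (-188 + x)*(266 + c))
p(117, -182)/(-51554) = (-50008 - 188*117 + 266*(-182) + 117*(-182))/(-51554) = (-50008 - 21996 - 48412 - 21294)*(-1/51554) = -141710*(-1/51554) = 70855/25777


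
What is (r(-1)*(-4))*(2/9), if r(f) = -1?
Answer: 8/9 ≈ 0.88889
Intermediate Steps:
(r(-1)*(-4))*(2/9) = (-1*(-4))*(2/9) = 4*(2*(⅑)) = 4*(2/9) = 8/9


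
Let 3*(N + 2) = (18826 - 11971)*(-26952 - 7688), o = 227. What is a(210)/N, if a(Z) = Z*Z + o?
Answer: -44327/79152402 ≈ -0.00056002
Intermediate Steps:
N = -79152402 (N = -2 + ((18826 - 11971)*(-26952 - 7688))/3 = -2 + (6855*(-34640))/3 = -2 + (⅓)*(-237457200) = -2 - 79152400 = -79152402)
a(Z) = 227 + Z² (a(Z) = Z*Z + 227 = Z² + 227 = 227 + Z²)
a(210)/N = (227 + 210²)/(-79152402) = (227 + 44100)*(-1/79152402) = 44327*(-1/79152402) = -44327/79152402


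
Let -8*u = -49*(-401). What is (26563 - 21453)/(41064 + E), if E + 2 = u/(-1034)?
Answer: 6038560/48526359 ≈ 0.12444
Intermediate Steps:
u = -19649/8 (u = -(-49)*(-401)/8 = -1/8*19649 = -19649/8 ≈ -2456.1)
E = 3105/8272 (E = -2 - 19649/8/(-1034) = -2 - 19649/8*(-1/1034) = -2 + 19649/8272 = 3105/8272 ≈ 0.37536)
(26563 - 21453)/(41064 + E) = (26563 - 21453)/(41064 + 3105/8272) = 5110/(339684513/8272) = 5110*(8272/339684513) = 6038560/48526359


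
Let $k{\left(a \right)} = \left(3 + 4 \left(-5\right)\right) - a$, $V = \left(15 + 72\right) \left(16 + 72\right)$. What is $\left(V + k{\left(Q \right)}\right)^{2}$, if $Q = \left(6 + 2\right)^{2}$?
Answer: $57380625$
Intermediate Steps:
$V = 7656$ ($V = 87 \cdot 88 = 7656$)
$Q = 64$ ($Q = 8^{2} = 64$)
$k{\left(a \right)} = -17 - a$ ($k{\left(a \right)} = \left(3 - 20\right) - a = -17 - a$)
$\left(V + k{\left(Q \right)}\right)^{2} = \left(7656 - 81\right)^{2} = 7575^{2} = 57380625$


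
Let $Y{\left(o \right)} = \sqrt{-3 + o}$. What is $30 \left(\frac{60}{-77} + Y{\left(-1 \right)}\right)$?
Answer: $- \frac{1800}{77} + 60 i \approx -23.377 + 60.0 i$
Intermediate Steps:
$30 \left(\frac{60}{-77} + Y{\left(-1 \right)}\right) = 30 \left(\frac{60}{-77} + \sqrt{-3 - 1}\right) = 30 \left(60 \left(- \frac{1}{77}\right) + \sqrt{-4}\right) = 30 \left(- \frac{60}{77} + 2 i\right) = - \frac{1800}{77} + 60 i$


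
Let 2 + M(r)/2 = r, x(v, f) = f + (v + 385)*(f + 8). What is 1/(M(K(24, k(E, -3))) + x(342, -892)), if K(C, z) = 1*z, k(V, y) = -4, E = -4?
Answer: -1/643572 ≈ -1.5538e-6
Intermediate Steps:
K(C, z) = z
x(v, f) = f + (8 + f)*(385 + v) (x(v, f) = f + (385 + v)*(8 + f) = f + (8 + f)*(385 + v))
M(r) = -4 + 2*r
1/(M(K(24, k(E, -3))) + x(342, -892)) = 1/((-4 + 2*(-4)) + (3080 + 8*342 + 386*(-892) - 892*342)) = 1/((-4 - 8) + (3080 + 2736 - 344312 - 305064)) = 1/(-12 - 643560) = 1/(-643572) = -1/643572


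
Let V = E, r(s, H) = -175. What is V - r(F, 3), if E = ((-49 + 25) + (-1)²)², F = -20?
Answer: 704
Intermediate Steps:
E = 529 (E = (-24 + 1)² = (-23)² = 529)
V = 529
V - r(F, 3) = 529 - 1*(-175) = 529 + 175 = 704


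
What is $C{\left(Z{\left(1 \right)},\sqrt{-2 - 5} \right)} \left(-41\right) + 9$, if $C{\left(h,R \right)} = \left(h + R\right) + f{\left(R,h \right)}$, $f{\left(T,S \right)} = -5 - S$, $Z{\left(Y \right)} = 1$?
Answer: $214 - 41 i \sqrt{7} \approx 214.0 - 108.48 i$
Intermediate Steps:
$C{\left(h,R \right)} = -5 + R$ ($C{\left(h,R \right)} = \left(h + R\right) - \left(5 + h\right) = \left(R + h\right) - \left(5 + h\right) = -5 + R$)
$C{\left(Z{\left(1 \right)},\sqrt{-2 - 5} \right)} \left(-41\right) + 9 = \left(-5 + \sqrt{-2 - 5}\right) \left(-41\right) + 9 = \left(-5 + \sqrt{-7}\right) \left(-41\right) + 9 = \left(-5 + i \sqrt{7}\right) \left(-41\right) + 9 = \left(205 - 41 i \sqrt{7}\right) + 9 = 214 - 41 i \sqrt{7}$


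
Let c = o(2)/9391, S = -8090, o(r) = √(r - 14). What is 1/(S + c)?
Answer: -356732113645/2885962799388056 - 9391*I*√3/2885962799388056 ≈ -0.00012361 - 5.6361e-12*I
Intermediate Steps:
o(r) = √(-14 + r)
c = 2*I*√3/9391 (c = √(-14 + 2)/9391 = √(-12)*(1/9391) = (2*I*√3)*(1/9391) = 2*I*√3/9391 ≈ 0.00036887*I)
1/(S + c) = 1/(-8090 + 2*I*√3/9391)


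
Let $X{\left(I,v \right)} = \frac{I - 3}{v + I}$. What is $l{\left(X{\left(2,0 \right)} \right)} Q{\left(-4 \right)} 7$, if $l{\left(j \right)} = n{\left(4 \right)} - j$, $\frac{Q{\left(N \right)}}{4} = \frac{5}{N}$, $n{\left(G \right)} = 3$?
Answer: $- \frac{245}{2} \approx -122.5$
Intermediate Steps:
$Q{\left(N \right)} = \frac{20}{N}$ ($Q{\left(N \right)} = 4 \frac{5}{N} = \frac{20}{N}$)
$X{\left(I,v \right)} = \frac{-3 + I}{I + v}$
$l{\left(j \right)} = 3 - j$
$l{\left(X{\left(2,0 \right)} \right)} Q{\left(-4 \right)} 7 = \left(3 - \frac{-3 + 2}{2 + 0}\right) \frac{20}{-4} \cdot 7 = \left(3 - \frac{1}{2} \left(-1\right)\right) 20 \left(- \frac{1}{4}\right) 7 = \left(3 - \frac{1}{2} \left(-1\right)\right) \left(-5\right) 7 = \left(3 - - \frac{1}{2}\right) \left(-5\right) 7 = \left(3 + \frac{1}{2}\right) \left(-5\right) 7 = \frac{7}{2} \left(-5\right) 7 = \left(- \frac{35}{2}\right) 7 = - \frac{245}{2}$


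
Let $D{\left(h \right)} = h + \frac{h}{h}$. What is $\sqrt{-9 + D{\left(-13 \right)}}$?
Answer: $i \sqrt{21} \approx 4.5826 i$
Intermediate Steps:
$D{\left(h \right)} = 1 + h$ ($D{\left(h \right)} = h + 1 = 1 + h$)
$\sqrt{-9 + D{\left(-13 \right)}} = \sqrt{-9 + \left(1 - 13\right)} = \sqrt{-9 - 12} = \sqrt{-21} = i \sqrt{21}$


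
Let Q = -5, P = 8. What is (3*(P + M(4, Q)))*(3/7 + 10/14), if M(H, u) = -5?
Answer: 72/7 ≈ 10.286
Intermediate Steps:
(3*(P + M(4, Q)))*(3/7 + 10/14) = (3*(8 - 5))*(3/7 + 10/14) = (3*3)*(3*(⅐) + 10*(1/14)) = 9*(3/7 + 5/7) = 9*(8/7) = 72/7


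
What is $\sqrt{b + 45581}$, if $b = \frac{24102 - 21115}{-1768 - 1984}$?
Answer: $\frac{5 \sqrt{6416555026}}{1876} \approx 213.5$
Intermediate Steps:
$b = - \frac{2987}{3752}$ ($b = \frac{2987}{-3752} = 2987 \left(- \frac{1}{3752}\right) = - \frac{2987}{3752} \approx -0.79611$)
$\sqrt{b + 45581} = \sqrt{- \frac{2987}{3752} + 45581} = \sqrt{\frac{171016925}{3752}} = \frac{5 \sqrt{6416555026}}{1876}$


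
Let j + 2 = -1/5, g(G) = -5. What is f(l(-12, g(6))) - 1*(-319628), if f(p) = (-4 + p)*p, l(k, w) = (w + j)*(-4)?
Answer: 8008556/25 ≈ 3.2034e+5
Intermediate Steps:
j = -11/5 (j = -2 - 1/5 = -2 - 1*⅕ = -2 - ⅕ = -11/5 ≈ -2.2000)
l(k, w) = 44/5 - 4*w (l(k, w) = (w - 11/5)*(-4) = (-11/5 + w)*(-4) = 44/5 - 4*w)
f(p) = p*(-4 + p)
f(l(-12, g(6))) - 1*(-319628) = (44/5 - 4*(-5))*(-4 + (44/5 - 4*(-5))) - 1*(-319628) = (44/5 + 20)*(-4 + (44/5 + 20)) + 319628 = 144*(-4 + 144/5)/5 + 319628 = (144/5)*(124/5) + 319628 = 17856/25 + 319628 = 8008556/25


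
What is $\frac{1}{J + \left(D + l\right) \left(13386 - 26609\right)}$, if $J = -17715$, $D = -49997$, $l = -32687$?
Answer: $\frac{1}{1093312817} \approx 9.1465 \cdot 10^{-10}$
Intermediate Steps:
$\frac{1}{J + \left(D + l\right) \left(13386 - 26609\right)} = \frac{1}{-17715 + \left(-49997 - 32687\right) \left(13386 - 26609\right)} = \frac{1}{-17715 - -1093330532} = \frac{1}{-17715 + 1093330532} = \frac{1}{1093312817}$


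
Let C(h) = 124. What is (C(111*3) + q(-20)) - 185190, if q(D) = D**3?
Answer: -193066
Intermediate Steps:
(C(111*3) + q(-20)) - 185190 = (124 + (-20)**3) - 185190 = (124 - 8000) - 185190 = -7876 - 185190 = -193066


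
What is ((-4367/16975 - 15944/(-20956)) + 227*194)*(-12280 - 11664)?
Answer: -93775078949255128/88932025 ≈ -1.0545e+9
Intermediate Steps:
((-4367/16975 - 15944/(-20956)) + 227*194)*(-12280 - 11664) = ((-4367*1/16975 - 15944*(-1/20956)) + 44038)*(-23944) = ((-4367/16975 + 3986/5239) + 44038)*(-23944) = (44783637/88932025 + 44038)*(-23944) = (3916433300587/88932025)*(-23944) = -93775078949255128/88932025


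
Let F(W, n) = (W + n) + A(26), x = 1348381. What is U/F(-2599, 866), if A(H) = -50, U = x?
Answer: -1348381/1783 ≈ -756.24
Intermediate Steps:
U = 1348381
F(W, n) = -50 + W + n (F(W, n) = (W + n) - 50 = -50 + W + n)
U/F(-2599, 866) = 1348381/(-50 - 2599 + 866) = 1348381/(-1783) = 1348381*(-1/1783) = -1348381/1783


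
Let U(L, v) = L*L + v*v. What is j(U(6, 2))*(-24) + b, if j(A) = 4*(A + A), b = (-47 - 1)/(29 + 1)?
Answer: -38408/5 ≈ -7681.6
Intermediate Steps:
U(L, v) = L² + v²
b = -8/5 (b = -48/30 = -48*1/30 = -8/5 ≈ -1.6000)
j(A) = 8*A (j(A) = 4*(2*A) = 8*A)
j(U(6, 2))*(-24) + b = (8*(6² + 2²))*(-24) - 8/5 = (8*(36 + 4))*(-24) - 8/5 = (8*40)*(-24) - 8/5 = 320*(-24) - 8/5 = -7680 - 8/5 = -38408/5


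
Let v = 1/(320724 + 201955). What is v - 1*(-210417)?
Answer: 109980547144/522679 ≈ 2.1042e+5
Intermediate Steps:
v = 1/522679 ≈ 1.9132e-6
v - 1*(-210417) = 1/522679 - 1*(-210417) = 1/522679 + 210417 = 109980547144/522679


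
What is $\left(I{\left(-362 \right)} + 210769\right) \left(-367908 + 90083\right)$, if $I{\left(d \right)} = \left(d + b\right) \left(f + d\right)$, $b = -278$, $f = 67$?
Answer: $-111010257425$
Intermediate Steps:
$I{\left(d \right)} = \left(-278 + d\right) \left(67 + d\right)$ ($I{\left(d \right)} = \left(d - 278\right) \left(67 + d\right) = \left(-278 + d\right) \left(67 + d\right)$)
$\left(I{\left(-362 \right)} + 210769\right) \left(-367908 + 90083\right) = \left(\left(-18626 + \left(-362\right)^{2} - -76382\right) + 210769\right) \left(-367908 + 90083\right) = \left(\left(-18626 + 131044 + 76382\right) + 210769\right) \left(-277825\right) = \left(188800 + 210769\right) \left(-277825\right) = 399569 \left(-277825\right) = -111010257425$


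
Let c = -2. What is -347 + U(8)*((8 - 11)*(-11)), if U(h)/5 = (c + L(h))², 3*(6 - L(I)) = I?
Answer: -161/3 ≈ -53.667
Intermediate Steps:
L(I) = 6 - I/3
U(h) = 5*(4 - h/3)² (U(h) = 5*(-2 + (6 - h/3))² = 5*(4 - h/3)²)
-347 + U(8)*((8 - 11)*(-11)) = -347 + (5*(-12 + 8)²/9)*((8 - 11)*(-11)) = -347 + ((5/9)*(-4)²)*(-3*(-11)) = -347 + ((5/9)*16)*33 = -347 + (80/9)*33 = -347 + 880/3 = -161/3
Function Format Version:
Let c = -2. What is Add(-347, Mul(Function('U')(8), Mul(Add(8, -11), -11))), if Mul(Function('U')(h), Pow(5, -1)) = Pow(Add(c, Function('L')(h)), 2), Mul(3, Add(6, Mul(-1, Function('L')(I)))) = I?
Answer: Rational(-161, 3) ≈ -53.667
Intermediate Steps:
Function('L')(I) = Add(6, Mul(Rational(-1, 3), I))
Function('U')(h) = Mul(5, Pow(Add(4, Mul(Rational(-1, 3), h)), 2)) (Function('U')(h) = Mul(5, Pow(Add(-2, Add(6, Mul(Rational(-1, 3), h))), 2)) = Mul(5, Pow(Add(4, Mul(Rational(-1, 3), h)), 2)))
Add(-347, Mul(Function('U')(8), Mul(Add(8, -11), -11))) = Add(-347, Mul(Mul(Rational(5, 9), Pow(Add(-12, 8), 2)), Mul(Add(8, -11), -11))) = Add(-347, Mul(Mul(Rational(5, 9), Pow(-4, 2)), Mul(-3, -11))) = Add(-347, Mul(Mul(Rational(5, 9), 16), 33)) = Add(-347, Mul(Rational(80, 9), 33)) = Add(-347, Rational(880, 3)) = Rational(-161, 3)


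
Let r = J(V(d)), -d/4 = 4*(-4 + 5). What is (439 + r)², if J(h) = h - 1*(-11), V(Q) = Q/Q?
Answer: 203401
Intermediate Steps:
d = -16 (d = -16*(-4 + 5) = -16 ≈ -16.000)
V(Q) = 1
J(h) = 11 + h (J(h) = h + 11 = 11 + h)
r = 12 (r = 11 + 1 = 12)
(439 + r)² = (439 + 12)² = 451² = 203401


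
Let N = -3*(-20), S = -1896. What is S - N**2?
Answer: -5496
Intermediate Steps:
N = 60
S - N**2 = -1896 - 1*60**2 = -1896 - 1*3600 = -1896 - 3600 = -5496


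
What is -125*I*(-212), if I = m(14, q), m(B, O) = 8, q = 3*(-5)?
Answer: 212000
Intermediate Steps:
q = -15
I = 8
-125*I*(-212) = -125*8*(-212) = -1000*(-212) = 212000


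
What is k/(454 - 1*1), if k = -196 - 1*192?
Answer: -388/453 ≈ -0.85651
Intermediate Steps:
k = -388 (k = -196 - 192 = -388)
k/(454 - 1*1) = -388/(454 - 1*1) = -388/(454 - 1) = -388/453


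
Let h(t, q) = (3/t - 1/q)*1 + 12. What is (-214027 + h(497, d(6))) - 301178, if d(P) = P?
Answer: -1536306005/2982 ≈ -5.1519e+5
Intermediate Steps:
h(t, q) = 12 - 1/q + 3/t (h(t, q) = (-1/q + 3/t)*1 + 12 = (-1/q + 3/t) + 12 = 12 - 1/q + 3/t)
(-214027 + h(497, d(6))) - 301178 = (-214027 + (12 - 1/6 + 3/497)) - 301178 = (-214027 + (12 - 1*⅙ + 3*(1/497))) - 301178 = (-214027 + (12 - ⅙ + 3/497)) - 301178 = (-214027 + 35305/2982) - 301178 = -638193209/2982 - 301178 = -1536306005/2982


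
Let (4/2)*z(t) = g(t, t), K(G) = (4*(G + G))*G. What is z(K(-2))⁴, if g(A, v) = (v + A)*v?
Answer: 1099511627776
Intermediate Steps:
K(G) = 8*G² (K(G) = (4*(2*G))*G = (8*G)*G = 8*G²)
g(A, v) = v*(A + v) (g(A, v) = (A + v)*v = v*(A + v))
z(t) = t² (z(t) = (t*(t + t))/2 = (t*(2*t))/2 = (2*t²)/2 = t²)
z(K(-2))⁴ = ((8*(-2)²)²)⁴ = ((8*4)²)⁴ = (32²)⁴ = 1024⁴ = 1099511627776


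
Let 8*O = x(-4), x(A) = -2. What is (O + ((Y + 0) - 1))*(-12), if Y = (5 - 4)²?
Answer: 3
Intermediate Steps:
Y = 1 (Y = 1² = 1)
O = -¼ (O = (⅛)*(-2) = -¼ ≈ -0.25000)
(O + ((Y + 0) - 1))*(-12) = (-¼ + ((1 + 0) - 1))*(-12) = (-¼ + (1 - 1))*(-12) = (-¼ + 0)*(-12) = -¼*(-12) = 3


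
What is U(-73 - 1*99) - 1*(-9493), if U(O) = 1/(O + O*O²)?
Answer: 48306269659/5088620 ≈ 9493.0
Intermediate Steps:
U(O) = 1/(O + O³)
U(-73 - 1*99) - 1*(-9493) = 1/((-73 - 1*99) + (-73 - 1*99)³) - 1*(-9493) = 1/((-73 - 99) + (-73 - 99)³) + 9493 = 1/(-172 + (-172)³) + 9493 = 1/(-172 - 5088448) + 9493 = 1/(-5088620) + 9493 = -1/5088620 + 9493 = 48306269659/5088620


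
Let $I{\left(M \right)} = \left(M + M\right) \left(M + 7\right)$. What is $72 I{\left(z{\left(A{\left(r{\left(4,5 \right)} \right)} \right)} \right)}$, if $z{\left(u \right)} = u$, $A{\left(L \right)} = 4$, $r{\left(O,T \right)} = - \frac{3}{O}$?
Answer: $6336$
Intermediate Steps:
$I{\left(M \right)} = 2 M \left(7 + M\right)$
$72 I{\left(z{\left(A{\left(r{\left(4,5 \right)} \right)} \right)} \right)} = 72 \cdot 2 \cdot 4 \left(7 + 4\right) = 72 \cdot 2 \cdot 4 \cdot 11 = 72 \cdot 88 = 6336$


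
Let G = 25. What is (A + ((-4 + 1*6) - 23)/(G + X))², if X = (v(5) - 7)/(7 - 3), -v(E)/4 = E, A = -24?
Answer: 3370896/5329 ≈ 632.56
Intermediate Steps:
v(E) = -4*E
X = -27/4 (X = (-4*5 - 7)/(7 - 3) = (-20 - 7)/4 = -27*¼ = -27/4 ≈ -6.7500)
(A + ((-4 + 1*6) - 23)/(G + X))² = (-24 + ((-4 + 1*6) - 23)/(25 - 27/4))² = (-24 + ((-4 + 6) - 23)/(73/4))² = (-24 + (2 - 23)*(4/73))² = (-24 - 21*4/73)² = (-24 - 84/73)² = (-1836/73)² = 3370896/5329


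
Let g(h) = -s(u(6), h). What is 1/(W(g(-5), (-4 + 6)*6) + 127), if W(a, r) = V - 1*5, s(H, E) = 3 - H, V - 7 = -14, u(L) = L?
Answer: 1/115 ≈ 0.0086956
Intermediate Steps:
V = -7 (V = 7 - 14 = -7)
g(h) = 3 (g(h) = -(3 - 1*6) = -(3 - 6) = -1*(-3) = 3)
W(a, r) = -12 (W(a, r) = -7 - 1*5 = -7 - 5 = -12)
1/(W(g(-5), (-4 + 6)*6) + 127) = 1/(-12 + 127) = 1/115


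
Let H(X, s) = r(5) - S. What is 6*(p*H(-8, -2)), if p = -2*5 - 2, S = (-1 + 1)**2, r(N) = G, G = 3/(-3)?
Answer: 72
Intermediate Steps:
G = -1 (G = 3*(-1/3) = -1)
r(N) = -1
S = 0 (S = 0**2 = 0)
p = -12 (p = -10 - 2 = -12)
H(X, s) = -1 (H(X, s) = -1 - 1*0 = -1 + 0 = -1)
6*(p*H(-8, -2)) = 6*(-12*(-1)) = 6*12 = 72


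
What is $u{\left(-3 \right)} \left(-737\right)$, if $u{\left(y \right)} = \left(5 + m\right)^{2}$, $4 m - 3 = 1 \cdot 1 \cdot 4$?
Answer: $- \frac{537273}{16} \approx -33580.0$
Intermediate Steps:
$m = \frac{7}{4}$ ($m = \frac{3}{4} + \frac{1 \cdot 1 \cdot 4}{4} = \frac{3}{4} + \frac{1 \cdot 4}{4} = \frac{3}{4} + \frac{1}{4} \cdot 4 = \frac{3}{4} + 1 = \frac{7}{4} \approx 1.75$)
$u{\left(y \right)} = \frac{729}{16}$ ($u{\left(y \right)} = \left(5 + \frac{7}{4}\right)^{2} = \left(\frac{27}{4}\right)^{2} = \frac{729}{16}$)
$u{\left(-3 \right)} \left(-737\right) = \frac{729}{16} \left(-737\right) = - \frac{537273}{16}$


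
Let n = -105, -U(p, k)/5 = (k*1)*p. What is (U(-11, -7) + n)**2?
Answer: 240100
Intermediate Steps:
U(p, k) = -5*k*p (U(p, k) = -5*k*1*p = -5*k*p)
(U(-11, -7) + n)**2 = (-5*(-7)*(-11) - 105)**2 = (-385 - 105)**2 = (-490)**2 = 240100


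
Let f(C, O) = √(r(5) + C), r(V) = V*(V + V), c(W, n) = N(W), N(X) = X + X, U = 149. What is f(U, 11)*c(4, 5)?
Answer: 8*√199 ≈ 112.85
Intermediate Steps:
N(X) = 2*X
c(W, n) = 2*W
r(V) = 2*V² (r(V) = V*(2*V) = 2*V²)
f(C, O) = √(50 + C) (f(C, O) = √(2*5² + C) = √(2*25 + C) = √(50 + C))
f(U, 11)*c(4, 5) = √(50 + 149)*(2*4) = √199*8 = 8*√199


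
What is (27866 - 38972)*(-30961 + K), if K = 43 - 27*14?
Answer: 347573376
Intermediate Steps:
K = -335 (K = 43 - 378 = -335)
(27866 - 38972)*(-30961 + K) = (27866 - 38972)*(-30961 - 335) = -11106*(-31296) = 347573376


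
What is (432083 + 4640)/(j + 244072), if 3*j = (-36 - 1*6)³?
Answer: 436723/219376 ≈ 1.9908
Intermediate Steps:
j = -24696 (j = (-36 - 1*6)³/3 = (-36 - 6)³/3 = (⅓)*(-42)³ = (⅓)*(-74088) = -24696)
(432083 + 4640)/(j + 244072) = (432083 + 4640)/(-24696 + 244072) = 436723/219376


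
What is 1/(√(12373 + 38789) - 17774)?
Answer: -8887/157931957 - √51162/315863914 ≈ -5.6987e-5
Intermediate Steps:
1/(√(12373 + 38789) - 17774) = 1/(√51162 - 17774) = 1/(-17774 + √51162)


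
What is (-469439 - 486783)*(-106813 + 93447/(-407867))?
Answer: 41658376861280596/407867 ≈ 1.0214e+11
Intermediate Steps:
(-469439 - 486783)*(-106813 + 93447/(-407867)) = -956222*(-106813 + 93447*(-1/407867)) = -956222*(-106813 - 93447/407867) = -956222*(-43565591318/407867) = 41658376861280596/407867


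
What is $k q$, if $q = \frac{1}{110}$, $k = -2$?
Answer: $- \frac{1}{55} \approx -0.018182$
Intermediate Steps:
$q = \frac{1}{110} \approx 0.0090909$
$k q = \left(-2\right) \frac{1}{110} = - \frac{1}{55}$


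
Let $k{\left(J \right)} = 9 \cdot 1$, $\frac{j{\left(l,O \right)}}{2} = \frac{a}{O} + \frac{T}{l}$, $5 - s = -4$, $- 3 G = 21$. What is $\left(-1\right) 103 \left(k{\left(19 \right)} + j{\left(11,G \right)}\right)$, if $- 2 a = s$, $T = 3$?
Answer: $- \frac{85902}{77} \approx -1115.6$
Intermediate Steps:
$G = -7$ ($G = \left(- \frac{1}{3}\right) 21 = -7$)
$s = 9$ ($s = 5 - -4 = 5 + 4 = 9$)
$a = - \frac{9}{2}$ ($a = \left(- \frac{1}{2}\right) 9 = - \frac{9}{2} \approx -4.5$)
$j{\left(l,O \right)} = - \frac{9}{O} + \frac{6}{l}$ ($j{\left(l,O \right)} = 2 \left(- \frac{9}{2 O} + \frac{3}{l}\right) = 2 \left(\frac{3}{l} - \frac{9}{2 O}\right) = - \frac{9}{O} + \frac{6}{l}$)
$k{\left(J \right)} = 9$
$\left(-1\right) 103 \left(k{\left(19 \right)} + j{\left(11,G \right)}\right) = \left(-1\right) 103 \left(9 + \left(- \frac{9}{-7} + \frac{6}{11}\right)\right) = - 103 \left(9 + \left(\left(-9\right) \left(- \frac{1}{7}\right) + 6 \cdot \frac{1}{11}\right)\right) = - 103 \left(9 + \left(\frac{9}{7} + \frac{6}{11}\right)\right) = - 103 \left(9 + \frac{141}{77}\right) = \left(-103\right) \frac{834}{77} = - \frac{85902}{77}$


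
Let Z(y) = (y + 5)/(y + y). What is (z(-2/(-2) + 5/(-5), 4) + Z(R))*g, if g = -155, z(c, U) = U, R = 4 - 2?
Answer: -3565/4 ≈ -891.25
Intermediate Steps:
R = 2
Z(y) = (5 + y)/(2*y) (Z(y) = (5 + y)/((2*y)) = (5 + y)*(1/(2*y)) = (5 + y)/(2*y))
(z(-2/(-2) + 5/(-5), 4) + Z(R))*g = (4 + (½)*(5 + 2)/2)*(-155) = (4 + (½)*(½)*7)*(-155) = (4 + 7/4)*(-155) = (23/4)*(-155) = -3565/4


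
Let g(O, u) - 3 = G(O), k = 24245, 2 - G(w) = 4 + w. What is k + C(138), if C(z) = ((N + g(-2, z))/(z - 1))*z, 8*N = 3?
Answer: 13288123/548 ≈ 24248.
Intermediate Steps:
G(w) = -2 - w (G(w) = 2 - (4 + w) = 2 + (-4 - w) = -2 - w)
N = 3/8 (N = (⅛)*3 = 3/8 ≈ 0.37500)
g(O, u) = 1 - O (g(O, u) = 3 + (-2 - O) = 1 - O)
C(z) = 27*z/(8*(-1 + z)) (C(z) = ((3/8 + (1 - 1*(-2)))/(z - 1))*z = ((3/8 + (1 + 2))/(-1 + z))*z = ((3/8 + 3)/(-1 + z))*z = (27/(8*(-1 + z)))*z = 27*z/(8*(-1 + z)))
k + C(138) = 24245 + (27/8)*138/(-1 + 138) = 24245 + (27/8)*138/137 = 24245 + (27/8)*138*(1/137) = 24245 + 1863/548 = 13288123/548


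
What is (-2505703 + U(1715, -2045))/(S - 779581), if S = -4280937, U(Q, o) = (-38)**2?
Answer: 2504259/5060518 ≈ 0.49486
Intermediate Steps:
U(Q, o) = 1444
(-2505703 + U(1715, -2045))/(S - 779581) = (-2505703 + 1444)/(-4280937 - 779581) = -2504259/(-5060518) = -2504259*(-1/5060518) = 2504259/5060518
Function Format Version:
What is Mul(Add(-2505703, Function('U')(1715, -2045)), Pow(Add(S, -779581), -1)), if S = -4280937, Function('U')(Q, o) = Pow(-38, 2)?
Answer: Rational(2504259, 5060518) ≈ 0.49486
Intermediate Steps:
Function('U')(Q, o) = 1444
Mul(Add(-2505703, Function('U')(1715, -2045)), Pow(Add(S, -779581), -1)) = Mul(Add(-2505703, 1444), Pow(Add(-4280937, -779581), -1)) = Mul(-2504259, Pow(-5060518, -1)) = Mul(-2504259, Rational(-1, 5060518)) = Rational(2504259, 5060518)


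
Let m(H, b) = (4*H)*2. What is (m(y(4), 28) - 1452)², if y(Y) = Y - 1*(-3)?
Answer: 1948816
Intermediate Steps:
y(Y) = 3 + Y (y(Y) = Y + 3 = 3 + Y)
m(H, b) = 8*H
(m(y(4), 28) - 1452)² = (8*(3 + 4) - 1452)² = (8*7 - 1452)² = (56 - 1452)² = (-1396)² = 1948816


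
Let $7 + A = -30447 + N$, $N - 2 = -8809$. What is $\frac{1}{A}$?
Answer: $- \frac{1}{39261} \approx -2.5471 \cdot 10^{-5}$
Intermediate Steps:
$N = -8807$ ($N = 2 - 8809 = -8807$)
$A = -39261$ ($A = -7 - 39254 = -39261$)
$\frac{1}{A} = \frac{1}{-39261} = - \frac{1}{39261}$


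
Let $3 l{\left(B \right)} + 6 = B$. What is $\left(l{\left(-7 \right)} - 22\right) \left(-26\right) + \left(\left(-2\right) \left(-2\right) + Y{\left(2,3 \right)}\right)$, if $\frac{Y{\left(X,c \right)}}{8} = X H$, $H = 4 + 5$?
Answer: $\frac{2498}{3} \approx 832.67$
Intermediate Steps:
$H = 9$
$l{\left(B \right)} = -2 + \frac{B}{3}$
$Y{\left(X,c \right)} = 72 X$ ($Y{\left(X,c \right)} = 8 X 9 = 8 \cdot 9 X = 72 X$)
$\left(l{\left(-7 \right)} - 22\right) \left(-26\right) + \left(\left(-2\right) \left(-2\right) + Y{\left(2,3 \right)}\right) = \left(\left(-2 + \frac{1}{3} \left(-7\right)\right) - 22\right) \left(-26\right) + \left(\left(-2\right) \left(-2\right) + 72 \cdot 2\right) = \left(\left(-2 - \frac{7}{3}\right) - 22\right) \left(-26\right) + \left(4 + 144\right) = \left(- \frac{13}{3} - 22\right) \left(-26\right) + 148 = \left(- \frac{79}{3}\right) \left(-26\right) + 148 = \frac{2054}{3} + 148 = \frac{2498}{3}$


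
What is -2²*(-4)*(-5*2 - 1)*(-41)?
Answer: 7216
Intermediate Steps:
-2²*(-4)*(-5*2 - 1)*(-41) = -4*(-4)*(-10 - 1)*(-41) = -(-16)*(-11)*(-41) = -1*176*(-41) = -176*(-41) = 7216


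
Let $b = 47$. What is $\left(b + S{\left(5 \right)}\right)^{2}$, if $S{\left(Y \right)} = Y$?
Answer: $2704$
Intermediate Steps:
$\left(b + S{\left(5 \right)}\right)^{2} = \left(47 + 5\right)^{2} = 52^{2} = 2704$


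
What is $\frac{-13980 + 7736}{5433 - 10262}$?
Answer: $\frac{6244}{4829} \approx 1.293$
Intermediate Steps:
$\frac{-13980 + 7736}{5433 - 10262} = - \frac{6244}{-4829} = \left(-6244\right) \left(- \frac{1}{4829}\right) = \frac{6244}{4829}$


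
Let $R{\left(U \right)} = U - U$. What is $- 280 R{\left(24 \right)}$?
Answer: $0$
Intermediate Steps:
$R{\left(U \right)} = 0$
$- 280 R{\left(24 \right)} = \left(-280\right) 0 = 0$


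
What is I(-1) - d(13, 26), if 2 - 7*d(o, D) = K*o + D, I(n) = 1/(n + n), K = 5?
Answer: 171/14 ≈ 12.214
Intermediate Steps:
I(n) = 1/(2*n)
d(o, D) = 2/7 - 5*o/7 - D/7 (d(o, D) = 2/7 - (5*o + D)/7 = 2/7 - (D + 5*o)/7 = 2/7 + (-5*o/7 - D/7) = 2/7 - 5*o/7 - D/7)
I(-1) - d(13, 26) = (1/2)/(-1) - (2/7 - 5/7*13 - 1/7*26) = (1/2)*(-1) - (2/7 - 65/7 - 26/7) = -1/2 - 1*(-89/7) = -1/2 + 89/7 = 171/14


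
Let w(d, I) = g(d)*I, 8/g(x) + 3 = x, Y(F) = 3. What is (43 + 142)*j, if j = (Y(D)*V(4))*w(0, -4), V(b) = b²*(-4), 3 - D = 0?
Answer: -378880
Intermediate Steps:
D = 3 (D = 3 - 1*0 = 3 + 0 = 3)
g(x) = 8/(-3 + x)
V(b) = -4*b²
w(d, I) = 8*I/(-3 + d) (w(d, I) = (8/(-3 + d))*I = 8*I/(-3 + d))
j = -2048 (j = (3*(-4*4²))*(8*(-4)/(-3 + 0)) = (3*(-4*16))*(8*(-4)/(-3)) = (3*(-64))*(8*(-4)*(-⅓)) = -192*32/3 = -2048)
(43 + 142)*j = (43 + 142)*(-2048) = 185*(-2048) = -378880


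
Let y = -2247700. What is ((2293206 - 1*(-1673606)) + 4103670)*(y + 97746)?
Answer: -17351165057828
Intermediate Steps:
((2293206 - 1*(-1673606)) + 4103670)*(y + 97746) = ((2293206 - 1*(-1673606)) + 4103670)*(-2247700 + 97746) = ((2293206 + 1673606) + 4103670)*(-2149954) = (3966812 + 4103670)*(-2149954) = 8070482*(-2149954) = -17351165057828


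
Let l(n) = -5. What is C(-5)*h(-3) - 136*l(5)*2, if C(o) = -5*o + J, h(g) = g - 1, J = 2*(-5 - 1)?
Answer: 1308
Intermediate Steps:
J = -12 (J = 2*(-6) = -12)
h(g) = -1 + g
C(o) = -12 - 5*o (C(o) = -5*o - 12 = -12 - 5*o)
C(-5)*h(-3) - 136*l(5)*2 = (-12 - 5*(-5))*(-1 - 3) - (-680)*2 = (-12 + 25)*(-4) - 136*(-10) = 13*(-4) + 1360 = -52 + 1360 = 1308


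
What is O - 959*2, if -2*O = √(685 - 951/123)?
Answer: -1918 - √284622/41 ≈ -1931.0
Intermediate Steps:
O = -√284622/41 (O = -√(685 - 951/123)/2 = -√(685 - 951*1/123)/2 = -√(685 - 317/41)/2 = -√284622/41 ≈ -13.012)
O - 959*2 = -√284622/41 - 959*2 = -√284622/41 - 1*1918 = -√284622/41 - 1918 = -1918 - √284622/41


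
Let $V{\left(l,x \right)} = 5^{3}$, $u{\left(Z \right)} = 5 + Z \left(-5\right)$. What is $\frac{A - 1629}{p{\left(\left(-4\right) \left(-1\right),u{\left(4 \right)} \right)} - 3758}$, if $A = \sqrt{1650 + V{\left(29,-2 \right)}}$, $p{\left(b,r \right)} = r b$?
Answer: $\frac{1629}{3818} - \frac{5 \sqrt{71}}{3818} \approx 0.41563$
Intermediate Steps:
$u{\left(Z \right)} = 5 - 5 Z$
$V{\left(l,x \right)} = 125$
$p{\left(b,r \right)} = b r$
$A = 5 \sqrt{71}$ ($A = \sqrt{1650 + 125} = \sqrt{1775} = 5 \sqrt{71} \approx 42.131$)
$\frac{A - 1629}{p{\left(\left(-4\right) \left(-1\right),u{\left(4 \right)} \right)} - 3758} = \frac{5 \sqrt{71} - 1629}{\left(-4\right) \left(-1\right) \left(5 - 20\right) - 3758} = \frac{-1629 + 5 \sqrt{71}}{4 \left(5 - 20\right) - 3758} = \frac{-1629 + 5 \sqrt{71}}{4 \left(-15\right) - 3758} = \frac{-1629 + 5 \sqrt{71}}{-60 - 3758} = \frac{-1629 + 5 \sqrt{71}}{-3818} = \left(-1629 + 5 \sqrt{71}\right) \left(- \frac{1}{3818}\right) = \frac{1629}{3818} - \frac{5 \sqrt{71}}{3818}$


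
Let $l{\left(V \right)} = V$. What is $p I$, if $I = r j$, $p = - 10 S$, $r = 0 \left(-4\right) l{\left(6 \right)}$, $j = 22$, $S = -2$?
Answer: $0$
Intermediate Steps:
$r = 0$ ($r = 0 \left(-4\right) 6 = 0 \cdot 6 = 0$)
$p = 20$ ($p = \left(-10\right) \left(-2\right) = 20$)
$I = 0$ ($I = 0 \cdot 22 = 0$)
$p I = 20 \cdot 0 = 0$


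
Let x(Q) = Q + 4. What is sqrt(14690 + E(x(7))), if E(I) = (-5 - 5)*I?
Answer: 54*sqrt(5) ≈ 120.75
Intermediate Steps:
x(Q) = 4 + Q
E(I) = -10*I
sqrt(14690 + E(x(7))) = sqrt(14690 - 10*(4 + 7)) = sqrt(14690 - 10*11) = sqrt(14690 - 110) = sqrt(14580) = 54*sqrt(5)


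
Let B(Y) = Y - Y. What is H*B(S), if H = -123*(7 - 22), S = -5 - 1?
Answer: 0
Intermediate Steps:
S = -6
B(Y) = 0
H = 1845 (H = -123*(-15) = 1845)
H*B(S) = 1845*0 = 0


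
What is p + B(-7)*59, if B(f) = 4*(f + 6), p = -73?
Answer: -309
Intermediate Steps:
B(f) = 24 + 4*f (B(f) = 4*(6 + f) = 24 + 4*f)
p + B(-7)*59 = -73 + (24 + 4*(-7))*59 = -73 + (24 - 28)*59 = -73 - 4*59 = -73 - 236 = -309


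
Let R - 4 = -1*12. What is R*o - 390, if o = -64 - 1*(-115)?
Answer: -798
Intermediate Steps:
R = -8 (R = 4 - 1*12 = 4 - 12 = -8)
o = 51 (o = -64 + 115 = 51)
R*o - 390 = -8*51 - 390 = -408 - 390 = -798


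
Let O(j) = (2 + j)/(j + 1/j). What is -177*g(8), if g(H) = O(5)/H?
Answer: -6195/208 ≈ -29.784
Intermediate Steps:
O(j) = (2 + j)/(j + 1/j)
g(H) = 35/(26*H) (g(H) = (5*(2 + 5)/(1 + 5**2))/H = (5*7/(1 + 25))/H = (5*7/26)/H = (5*(1/26)*7)/H = 35/(26*H))
-177*g(8) = -6195/(26*8) = -177*35/208 = -6195/208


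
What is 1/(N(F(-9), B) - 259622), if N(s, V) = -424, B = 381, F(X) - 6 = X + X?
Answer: -1/260046 ≈ -3.8455e-6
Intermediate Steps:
F(X) = 6 + 2*X (F(X) = 6 + (X + X) = 6 + 2*X)
1/(N(F(-9), B) - 259622) = 1/(-424 - 259622) = 1/(-260046) = -1/260046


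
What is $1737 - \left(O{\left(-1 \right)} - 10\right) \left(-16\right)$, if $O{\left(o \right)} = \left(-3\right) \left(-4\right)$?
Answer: $1769$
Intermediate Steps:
$O{\left(o \right)} = 12$
$1737 - \left(O{\left(-1 \right)} - 10\right) \left(-16\right) = 1737 - \left(12 - 10\right) \left(-16\right) = 1737 - 2 \left(-16\right) = 1737 - -32 = 1737 + 32 = 1769$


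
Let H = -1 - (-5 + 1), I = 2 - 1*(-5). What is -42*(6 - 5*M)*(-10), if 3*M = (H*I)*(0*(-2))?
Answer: 2520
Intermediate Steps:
I = 7 (I = 2 + 5 = 7)
H = 3 (H = -1 - 1*(-4) = -1 + 4 = 3)
M = 0 (M = ((3*7)*(0*(-2)))/3 = (21*0)/3 = (⅓)*0 = 0)
-42*(6 - 5*M)*(-10) = -42*(6 - 5*0)*(-10) = -42*(6 + 0)*(-10) = -42*6*(-10) = -252*(-10) = 2520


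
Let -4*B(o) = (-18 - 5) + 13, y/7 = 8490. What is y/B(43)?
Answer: 23772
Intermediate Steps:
y = 59430 (y = 7*8490 = 59430)
B(o) = 5/2 (B(o) = -((-18 - 5) + 13)/4 = -(-23 + 13)/4 = -¼*(-10) = 5/2)
y/B(43) = 59430/(5/2) = 59430*(⅖) = 23772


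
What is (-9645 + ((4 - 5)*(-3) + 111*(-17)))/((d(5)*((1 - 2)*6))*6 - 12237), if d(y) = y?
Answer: 3843/4139 ≈ 0.92848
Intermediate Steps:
(-9645 + ((4 - 5)*(-3) + 111*(-17)))/((d(5)*((1 - 2)*6))*6 - 12237) = (-9645 + ((4 - 5)*(-3) + 111*(-17)))/((5*((1 - 2)*6))*6 - 12237) = (-9645 + (-1*(-3) - 1887))/((5*(-1*6))*6 - 12237) = (-9645 + (3 - 1887))/((5*(-6))*6 - 12237) = (-9645 - 1884)/(-30*6 - 12237) = -11529/(-180 - 12237) = -11529/(-12417) = -11529*(-1/12417) = 3843/4139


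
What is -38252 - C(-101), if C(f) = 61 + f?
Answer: -38212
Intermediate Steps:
-38252 - C(-101) = -38252 - (61 - 101) = -38252 - 1*(-40) = -38252 + 40 = -38212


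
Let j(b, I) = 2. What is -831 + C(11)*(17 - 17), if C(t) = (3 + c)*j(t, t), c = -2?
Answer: -831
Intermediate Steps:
C(t) = 2 (C(t) = (3 - 2)*2 = 1*2 = 2)
-831 + C(11)*(17 - 17) = -831 + 2*(17 - 17) = -831 + 2*0 = -831 + 0 = -831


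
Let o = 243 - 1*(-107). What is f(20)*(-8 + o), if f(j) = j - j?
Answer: 0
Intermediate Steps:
o = 350 (o = 243 + 107 = 350)
f(j) = 0
f(20)*(-8 + o) = 0*(-8 + 350) = 0*342 = 0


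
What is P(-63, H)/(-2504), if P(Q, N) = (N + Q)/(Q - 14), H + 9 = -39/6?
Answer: -157/385616 ≈ -0.00040714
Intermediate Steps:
H = -31/2 (H = -9 - 39/6 = -9 - 39*1/6 = -9 - 13/2 = -31/2 ≈ -15.500)
P(Q, N) = (N + Q)/(-14 + Q)
P(-63, H)/(-2504) = ((-31/2 - 63)/(-14 - 63))/(-2504) = (-157/2/(-77))*(-1/2504) = -1/77*(-157/2)*(-1/2504) = (157/154)*(-1/2504) = -157/385616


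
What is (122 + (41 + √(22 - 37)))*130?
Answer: 21190 + 130*I*√15 ≈ 21190.0 + 503.49*I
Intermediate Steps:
(122 + (41 + √(22 - 37)))*130 = (122 + (41 + √(-15)))*130 = (122 + (41 + I*√15))*130 = (163 + I*√15)*130 = 21190 + 130*I*√15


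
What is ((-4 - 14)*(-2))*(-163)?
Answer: -5868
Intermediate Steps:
((-4 - 14)*(-2))*(-163) = -18*(-2)*(-163) = 36*(-163) = -5868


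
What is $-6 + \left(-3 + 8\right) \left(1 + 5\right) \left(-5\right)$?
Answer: $-156$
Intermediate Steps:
$-6 + \left(-3 + 8\right) \left(1 + 5\right) \left(-5\right) = -6 + 5 \cdot 6 \left(-5\right) = -6 + 30 \left(-5\right) = -6 - 150 = -156$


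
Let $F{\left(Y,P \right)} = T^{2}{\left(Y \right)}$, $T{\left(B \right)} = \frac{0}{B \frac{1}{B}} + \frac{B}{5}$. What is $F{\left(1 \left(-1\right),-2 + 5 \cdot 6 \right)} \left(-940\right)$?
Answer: $- \frac{188}{5} \approx -37.6$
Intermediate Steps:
$T{\left(B \right)} = \frac{B}{5}$ ($T{\left(B \right)} = \frac{0}{1} + B \frac{1}{5} = 0 \cdot 1 + \frac{B}{5} = 0 + \frac{B}{5} = \frac{B}{5}$)
$F{\left(Y,P \right)} = \frac{Y^{2}}{25}$ ($F{\left(Y,P \right)} = \left(\frac{Y}{5}\right)^{2} = \frac{Y^{2}}{25}$)
$F{\left(1 \left(-1\right),-2 + 5 \cdot 6 \right)} \left(-940\right) = \frac{\left(1 \left(-1\right)\right)^{2}}{25} \left(-940\right) = \frac{\left(-1\right)^{2}}{25} \left(-940\right) = \frac{1}{25} \cdot 1 \left(-940\right) = \frac{1}{25} \left(-940\right) = - \frac{188}{5}$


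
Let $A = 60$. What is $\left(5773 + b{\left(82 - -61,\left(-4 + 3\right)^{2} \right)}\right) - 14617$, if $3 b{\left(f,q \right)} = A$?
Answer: $-8824$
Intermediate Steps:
$b{\left(f,q \right)} = 20$ ($b{\left(f,q \right)} = \frac{1}{3} \cdot 60 = 20$)
$\left(5773 + b{\left(82 - -61,\left(-4 + 3\right)^{2} \right)}\right) - 14617 = \left(5773 + 20\right) - 14617 = 5793 - 14617 = -8824$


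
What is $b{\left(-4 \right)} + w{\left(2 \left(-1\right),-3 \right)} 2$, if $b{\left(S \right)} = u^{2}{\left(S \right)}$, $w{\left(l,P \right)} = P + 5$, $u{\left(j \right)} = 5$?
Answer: $29$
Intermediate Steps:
$w{\left(l,P \right)} = 5 + P$
$b{\left(S \right)} = 25$ ($b{\left(S \right)} = 5^{2} = 25$)
$b{\left(-4 \right)} + w{\left(2 \left(-1\right),-3 \right)} 2 = 25 + \left(5 - 3\right) 2 = 25 + 2 \cdot 2 = 25 + 4 = 29$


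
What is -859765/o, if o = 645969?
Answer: -859765/645969 ≈ -1.3310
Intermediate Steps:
-859765/o = -859765/645969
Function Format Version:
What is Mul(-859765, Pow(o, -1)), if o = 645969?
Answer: Rational(-859765, 645969) ≈ -1.3310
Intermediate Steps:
Mul(-859765, Pow(o, -1)) = Mul(-859765, Pow(645969, -1)) = Mul(-859765, Rational(1, 645969)) = Rational(-859765, 645969)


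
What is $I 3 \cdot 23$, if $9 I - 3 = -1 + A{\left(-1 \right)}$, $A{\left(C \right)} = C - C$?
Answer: $\frac{46}{3} \approx 15.333$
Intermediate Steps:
$A{\left(C \right)} = 0$
$I = \frac{2}{9}$ ($I = \frac{1}{3} + \frac{-1 + 0}{9} = \frac{1}{3} + \frac{1}{9} \left(-1\right) = \frac{1}{3} - \frac{1}{9} = \frac{2}{9} \approx 0.22222$)
$I 3 \cdot 23 = \frac{2}{9} \cdot 3 \cdot 23 = \frac{2}{3} \cdot 23 = \frac{46}{3}$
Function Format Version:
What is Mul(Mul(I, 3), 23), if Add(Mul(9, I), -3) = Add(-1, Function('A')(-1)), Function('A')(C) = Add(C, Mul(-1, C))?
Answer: Rational(46, 3) ≈ 15.333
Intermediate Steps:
Function('A')(C) = 0
I = Rational(2, 9) (I = Add(Rational(1, 3), Mul(Rational(1, 9), Add(-1, 0))) = Add(Rational(1, 3), Mul(Rational(1, 9), -1)) = Add(Rational(1, 3), Rational(-1, 9)) = Rational(2, 9) ≈ 0.22222)
Mul(Mul(I, 3), 23) = Mul(Mul(Rational(2, 9), 3), 23) = Mul(Rational(2, 3), 23) = Rational(46, 3)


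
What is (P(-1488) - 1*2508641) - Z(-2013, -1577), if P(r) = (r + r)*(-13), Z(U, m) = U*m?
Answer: -5644454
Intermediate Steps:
P(r) = -26*r (P(r) = (2*r)*(-13) = -26*r)
(P(-1488) - 1*2508641) - Z(-2013, -1577) = (-26*(-1488) - 1*2508641) - (-2013)*(-1577) = (38688 - 2508641) - 1*3174501 = -2469953 - 3174501 = -5644454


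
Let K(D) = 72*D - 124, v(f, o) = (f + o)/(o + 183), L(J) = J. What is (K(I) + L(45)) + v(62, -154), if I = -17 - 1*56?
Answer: -154807/29 ≈ -5338.2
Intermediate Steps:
I = -73 (I = -17 - 56 = -73)
v(f, o) = (f + o)/(183 + o)
K(D) = -124 + 72*D
(K(I) + L(45)) + v(62, -154) = ((-124 + 72*(-73)) + 45) + (62 - 154)/(183 - 154) = ((-124 - 5256) + 45) - 92/29 = (-5380 + 45) + (1/29)*(-92) = -5335 - 92/29 = -154807/29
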